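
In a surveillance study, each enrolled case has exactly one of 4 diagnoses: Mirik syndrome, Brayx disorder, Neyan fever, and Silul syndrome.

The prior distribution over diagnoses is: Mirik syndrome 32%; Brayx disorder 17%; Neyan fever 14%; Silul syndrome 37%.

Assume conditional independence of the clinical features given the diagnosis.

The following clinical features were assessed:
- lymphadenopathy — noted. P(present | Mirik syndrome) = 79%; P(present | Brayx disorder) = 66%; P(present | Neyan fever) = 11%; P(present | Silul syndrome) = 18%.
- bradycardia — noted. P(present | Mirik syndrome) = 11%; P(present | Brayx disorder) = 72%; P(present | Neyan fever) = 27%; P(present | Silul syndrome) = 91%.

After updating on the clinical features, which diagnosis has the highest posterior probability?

By Bayes' rule with conditional independence, the unnormalized weight for each hypothesis is prior × ∏ likelihoods:
  Mirik syndrome: 0.32 × 0.79 × 0.11 = 0.027808
  Brayx disorder: 0.17 × 0.66 × 0.72 = 0.080784
  Neyan fever: 0.14 × 0.11 × 0.27 = 0.004158
  Silul syndrome: 0.37 × 0.18 × 0.91 = 0.060606
Normalizing constant Z = 0.027808 + 0.080784 + 0.004158 + 0.060606 = 0.17336.
P(Mirik syndrome | evidence) ≈ 0.027808 / 0.17336 ≈ 0.160
P(Brayx disorder | evidence) ≈ 0.080784 / 0.17336 ≈ 0.466
P(Neyan fever | evidence) ≈ 0.004158 / 0.17336 ≈ 0.024
P(Silul syndrome | evidence) ≈ 0.060606 / 0.17336 ≈ 0.350
The largest is 0.466, so Brayx disorder is most probable.

Brayx disorder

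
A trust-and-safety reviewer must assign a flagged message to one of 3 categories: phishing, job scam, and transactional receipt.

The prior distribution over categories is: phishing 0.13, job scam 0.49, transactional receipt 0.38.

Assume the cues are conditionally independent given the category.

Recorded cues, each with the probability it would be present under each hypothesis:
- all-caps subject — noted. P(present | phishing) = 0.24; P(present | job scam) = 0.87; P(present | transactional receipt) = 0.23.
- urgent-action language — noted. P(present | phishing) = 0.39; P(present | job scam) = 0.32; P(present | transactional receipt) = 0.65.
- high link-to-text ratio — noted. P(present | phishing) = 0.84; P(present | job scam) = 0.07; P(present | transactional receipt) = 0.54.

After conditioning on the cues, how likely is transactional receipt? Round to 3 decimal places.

By Bayes' rule with conditional independence, the unnormalized weight for each hypothesis is prior × ∏ likelihoods:
  phishing: 0.13 × 0.24 × 0.39 × 0.84 = 0.010221
  job scam: 0.49 × 0.87 × 0.32 × 0.07 = 0.0095491
  transactional receipt: 0.38 × 0.23 × 0.65 × 0.54 = 0.030677
Marginal likelihood of the evidence = 0.050448.
P(transactional receipt | evidence) = 0.030677 / 0.050448 ≈ 0.608.

0.608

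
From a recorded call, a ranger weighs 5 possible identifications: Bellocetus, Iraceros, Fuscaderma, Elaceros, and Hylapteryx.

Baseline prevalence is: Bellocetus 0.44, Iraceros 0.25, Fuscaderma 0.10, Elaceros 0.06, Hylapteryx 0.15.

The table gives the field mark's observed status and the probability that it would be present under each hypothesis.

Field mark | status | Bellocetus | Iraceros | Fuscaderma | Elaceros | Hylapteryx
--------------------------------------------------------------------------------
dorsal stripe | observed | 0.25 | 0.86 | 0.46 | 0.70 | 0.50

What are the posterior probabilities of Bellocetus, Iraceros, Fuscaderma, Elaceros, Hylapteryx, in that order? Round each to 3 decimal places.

For each hypothesis, the unnormalized posterior weight is prior × likelihood:
  Bellocetus: 0.44 × 0.25 = 0.11
  Iraceros: 0.25 × 0.86 = 0.215
  Fuscaderma: 0.10 × 0.46 = 0.046
  Elaceros: 0.06 × 0.70 = 0.042
  Hylapteryx: 0.15 × 0.50 = 0.075
The unnormalized weights sum to 0.488.
P(Bellocetus | evidence) = 0.11 / 0.488 ≈ 0.225
P(Iraceros | evidence) = 0.215 / 0.488 ≈ 0.441
P(Fuscaderma | evidence) = 0.046 / 0.488 ≈ 0.094
P(Elaceros | evidence) = 0.042 / 0.488 ≈ 0.086
P(Hylapteryx | evidence) = 0.075 / 0.488 ≈ 0.154

0.225, 0.441, 0.094, 0.086, 0.154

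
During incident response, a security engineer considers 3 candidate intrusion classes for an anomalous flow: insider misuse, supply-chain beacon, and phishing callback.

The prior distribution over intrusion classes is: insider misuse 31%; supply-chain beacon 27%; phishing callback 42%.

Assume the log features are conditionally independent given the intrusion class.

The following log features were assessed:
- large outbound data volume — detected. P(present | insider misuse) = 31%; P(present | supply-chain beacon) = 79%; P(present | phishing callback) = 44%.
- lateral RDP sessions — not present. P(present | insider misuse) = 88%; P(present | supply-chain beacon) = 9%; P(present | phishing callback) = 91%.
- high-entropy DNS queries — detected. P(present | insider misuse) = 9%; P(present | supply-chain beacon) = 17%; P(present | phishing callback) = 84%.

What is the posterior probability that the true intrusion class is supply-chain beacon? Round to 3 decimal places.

By Bayes' rule with conditional independence, the unnormalized weight for each hypothesis is prior × ∏ likelihoods (using 1 − P(present | H) for each absent log feature):
  insider misuse: 0.31 × 0.31 × (1 − 0.88) × 0.09 = 0.0010379
  supply-chain beacon: 0.27 × 0.79 × (1 − 0.09) × 0.17 = 0.032998
  phishing callback: 0.42 × 0.44 × (1 − 0.91) × 0.84 = 0.013971
Marginal likelihood of the evidence = 0.048006.
P(supply-chain beacon | evidence) = 0.032998 / 0.048006 ≈ 0.687.

0.687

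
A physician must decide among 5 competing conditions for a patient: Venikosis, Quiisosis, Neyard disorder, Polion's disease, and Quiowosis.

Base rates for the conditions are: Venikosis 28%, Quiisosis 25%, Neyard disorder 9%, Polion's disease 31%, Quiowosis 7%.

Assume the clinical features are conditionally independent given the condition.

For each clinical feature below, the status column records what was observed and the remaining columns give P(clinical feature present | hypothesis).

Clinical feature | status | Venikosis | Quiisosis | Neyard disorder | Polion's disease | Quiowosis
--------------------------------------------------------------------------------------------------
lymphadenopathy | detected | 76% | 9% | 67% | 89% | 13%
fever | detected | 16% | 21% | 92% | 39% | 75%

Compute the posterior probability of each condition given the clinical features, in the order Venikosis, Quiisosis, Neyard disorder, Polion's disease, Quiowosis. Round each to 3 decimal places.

0.163, 0.023, 0.266, 0.516, 0.033

Multiply each prior by the joint likelihood of the clinical feature pattern:
  Venikosis: 0.28 × 0.76 × 0.16 = 0.034048
  Quiisosis: 0.25 × 0.09 × 0.21 = 0.004725
  Neyard disorder: 0.09 × 0.67 × 0.92 = 0.055476
  Polion's disease: 0.31 × 0.89 × 0.39 = 0.1076
  Quiowosis: 0.07 × 0.13 × 0.75 = 0.006825
The unnormalized weights sum to 0.20867.
P(Venikosis | evidence) = 0.034048 / 0.20867 ≈ 0.163
P(Quiisosis | evidence) = 0.004725 / 0.20867 ≈ 0.023
P(Neyard disorder | evidence) = 0.055476 / 0.20867 ≈ 0.266
P(Polion's disease | evidence) = 0.1076 / 0.20867 ≈ 0.516
P(Quiowosis | evidence) = 0.006825 / 0.20867 ≈ 0.033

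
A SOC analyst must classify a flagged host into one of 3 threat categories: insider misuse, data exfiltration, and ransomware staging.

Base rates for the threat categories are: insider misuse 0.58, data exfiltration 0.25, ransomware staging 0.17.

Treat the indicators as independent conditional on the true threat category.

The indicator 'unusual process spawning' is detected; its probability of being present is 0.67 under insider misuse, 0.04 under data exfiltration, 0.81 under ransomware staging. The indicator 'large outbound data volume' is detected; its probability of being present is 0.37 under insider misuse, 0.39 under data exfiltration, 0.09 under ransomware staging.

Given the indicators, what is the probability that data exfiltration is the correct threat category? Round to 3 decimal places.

By Bayes' rule with conditional independence, the unnormalized weight for each hypothesis is prior × ∏ likelihoods:
  insider misuse: 0.58 × 0.67 × 0.37 = 0.14378
  data exfiltration: 0.25 × 0.04 × 0.39 = 0.0039
  ransomware staging: 0.17 × 0.81 × 0.09 = 0.012393
Marginal likelihood of the evidence = 0.16007.
P(data exfiltration | evidence) = 0.0039 / 0.16007 ≈ 0.024.

0.024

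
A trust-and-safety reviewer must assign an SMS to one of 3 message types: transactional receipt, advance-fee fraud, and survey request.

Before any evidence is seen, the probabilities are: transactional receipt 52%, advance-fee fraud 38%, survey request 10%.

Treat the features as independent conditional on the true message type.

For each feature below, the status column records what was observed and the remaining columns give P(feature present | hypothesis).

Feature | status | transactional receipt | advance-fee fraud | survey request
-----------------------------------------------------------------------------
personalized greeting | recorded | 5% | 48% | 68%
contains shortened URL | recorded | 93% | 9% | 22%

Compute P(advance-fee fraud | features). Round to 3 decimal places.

By Bayes' rule with conditional independence, the unnormalized weight for each hypothesis is prior × ∏ likelihoods:
  transactional receipt: 0.52 × 0.05 × 0.93 = 0.02418
  advance-fee fraud: 0.38 × 0.48 × 0.09 = 0.016416
  survey request: 0.10 × 0.68 × 0.22 = 0.01496
The unnormalized weights sum to 0.055556.
P(advance-fee fraud | evidence) = 0.016416 / 0.055556 ≈ 0.295.

0.295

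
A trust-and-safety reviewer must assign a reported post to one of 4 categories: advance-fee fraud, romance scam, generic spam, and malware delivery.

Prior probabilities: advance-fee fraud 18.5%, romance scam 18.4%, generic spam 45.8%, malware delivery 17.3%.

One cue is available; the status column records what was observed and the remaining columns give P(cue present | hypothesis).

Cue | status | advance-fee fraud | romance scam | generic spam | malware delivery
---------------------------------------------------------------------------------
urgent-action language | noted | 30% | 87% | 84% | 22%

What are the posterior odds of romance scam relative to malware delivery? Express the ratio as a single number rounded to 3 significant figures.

4.21

Posterior odds equal prior odds times the likelihood ratio; only the two competing hypotheses matter.
  romance scam: 0.184 × 0.87 = 0.16008
  malware delivery: 0.173 × 0.22 = 0.03806
Posterior odds = 0.16008 / 0.03806 ≈ 4.21.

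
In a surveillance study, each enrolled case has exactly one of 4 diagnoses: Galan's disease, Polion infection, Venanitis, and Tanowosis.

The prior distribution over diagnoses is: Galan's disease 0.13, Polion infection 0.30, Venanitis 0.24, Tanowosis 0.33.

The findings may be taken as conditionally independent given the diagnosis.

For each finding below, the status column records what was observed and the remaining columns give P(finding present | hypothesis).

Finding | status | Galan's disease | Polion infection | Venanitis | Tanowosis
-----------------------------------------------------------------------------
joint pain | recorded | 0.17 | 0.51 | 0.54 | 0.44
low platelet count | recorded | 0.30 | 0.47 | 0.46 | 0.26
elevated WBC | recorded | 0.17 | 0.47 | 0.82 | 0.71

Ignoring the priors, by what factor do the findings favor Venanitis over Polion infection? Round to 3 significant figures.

Joint likelihood of the evidence pattern under each hypothesis:
  Venanitis: 0.54 × 0.46 × 0.82 = 0.20369
  Polion infection: 0.51 × 0.47 × 0.47 = 0.11266
Bayes factor = 0.20369 / 0.11266 ≈ 1.81

1.81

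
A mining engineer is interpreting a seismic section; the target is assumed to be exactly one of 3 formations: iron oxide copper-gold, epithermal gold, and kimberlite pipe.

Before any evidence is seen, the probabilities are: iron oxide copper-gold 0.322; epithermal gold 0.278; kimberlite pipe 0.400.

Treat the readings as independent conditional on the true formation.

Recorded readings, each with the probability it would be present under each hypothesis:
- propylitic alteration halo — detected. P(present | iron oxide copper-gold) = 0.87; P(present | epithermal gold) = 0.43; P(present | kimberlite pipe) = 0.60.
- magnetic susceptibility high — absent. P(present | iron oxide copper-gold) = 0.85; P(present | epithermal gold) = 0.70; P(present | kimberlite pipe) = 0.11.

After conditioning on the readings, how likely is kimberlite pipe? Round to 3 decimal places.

Multiply each prior by the joint likelihood of the reading pattern (using 1 − P(present | H) for each absent reading):
  iron oxide copper-gold: 0.322 × 0.87 × (1 − 0.85) = 0.042021
  epithermal gold: 0.278 × 0.43 × (1 − 0.70) = 0.035862
  kimberlite pipe: 0.400 × 0.60 × (1 − 0.11) = 0.2136
Marginal likelihood of the evidence = 0.29148.
P(kimberlite pipe | evidence) = 0.2136 / 0.29148 ≈ 0.733.

0.733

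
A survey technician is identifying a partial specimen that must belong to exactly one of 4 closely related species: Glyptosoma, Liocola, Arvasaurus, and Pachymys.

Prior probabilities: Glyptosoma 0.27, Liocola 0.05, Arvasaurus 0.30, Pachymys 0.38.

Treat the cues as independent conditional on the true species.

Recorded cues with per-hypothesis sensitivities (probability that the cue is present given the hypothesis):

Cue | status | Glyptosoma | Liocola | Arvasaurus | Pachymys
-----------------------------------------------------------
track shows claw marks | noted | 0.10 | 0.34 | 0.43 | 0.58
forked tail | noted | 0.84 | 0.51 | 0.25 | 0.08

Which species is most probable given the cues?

Arvasaurus

Multiply each prior by the joint likelihood of the cue pattern:
  Glyptosoma: 0.27 × 0.10 × 0.84 = 0.02268
  Liocola: 0.05 × 0.34 × 0.51 = 0.00867
  Arvasaurus: 0.30 × 0.43 × 0.25 = 0.03225
  Pachymys: 0.38 × 0.58 × 0.08 = 0.017632
Normalizing constant Z = 0.02268 + 0.00867 + 0.03225 + 0.017632 = 0.081232.
P(Glyptosoma | evidence) ≈ 0.02268 / 0.081232 ≈ 0.279
P(Liocola | evidence) ≈ 0.00867 / 0.081232 ≈ 0.107
P(Arvasaurus | evidence) ≈ 0.03225 / 0.081232 ≈ 0.397
P(Pachymys | evidence) ≈ 0.017632 / 0.081232 ≈ 0.217
The largest is 0.397, so Arvasaurus is most probable.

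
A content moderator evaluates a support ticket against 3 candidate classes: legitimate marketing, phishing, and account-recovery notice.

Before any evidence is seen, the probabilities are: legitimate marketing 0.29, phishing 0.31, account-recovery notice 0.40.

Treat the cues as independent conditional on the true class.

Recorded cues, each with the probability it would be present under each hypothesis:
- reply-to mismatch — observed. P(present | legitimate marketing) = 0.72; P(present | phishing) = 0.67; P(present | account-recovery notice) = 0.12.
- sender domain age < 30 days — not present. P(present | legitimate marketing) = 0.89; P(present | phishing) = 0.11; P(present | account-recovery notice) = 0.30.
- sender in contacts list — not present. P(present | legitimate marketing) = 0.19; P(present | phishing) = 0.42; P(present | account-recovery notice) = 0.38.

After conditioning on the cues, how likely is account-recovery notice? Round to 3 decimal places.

Multiply each prior by the joint likelihood of the cue pattern (using 1 − P(present | H) for each absent cue):
  legitimate marketing: 0.29 × 0.72 × (1 − 0.89) × (1 − 0.19) = 0.018604
  phishing: 0.31 × 0.67 × (1 − 0.11) × (1 − 0.42) = 0.10721
  account-recovery notice: 0.40 × 0.12 × (1 − 0.30) × (1 − 0.38) = 0.020832
Normalizing constant Z = 0.018604 + 0.10721 + 0.020832 = 0.14665.
P(account-recovery notice | evidence) = 0.020832 / 0.14665 ≈ 0.142.

0.142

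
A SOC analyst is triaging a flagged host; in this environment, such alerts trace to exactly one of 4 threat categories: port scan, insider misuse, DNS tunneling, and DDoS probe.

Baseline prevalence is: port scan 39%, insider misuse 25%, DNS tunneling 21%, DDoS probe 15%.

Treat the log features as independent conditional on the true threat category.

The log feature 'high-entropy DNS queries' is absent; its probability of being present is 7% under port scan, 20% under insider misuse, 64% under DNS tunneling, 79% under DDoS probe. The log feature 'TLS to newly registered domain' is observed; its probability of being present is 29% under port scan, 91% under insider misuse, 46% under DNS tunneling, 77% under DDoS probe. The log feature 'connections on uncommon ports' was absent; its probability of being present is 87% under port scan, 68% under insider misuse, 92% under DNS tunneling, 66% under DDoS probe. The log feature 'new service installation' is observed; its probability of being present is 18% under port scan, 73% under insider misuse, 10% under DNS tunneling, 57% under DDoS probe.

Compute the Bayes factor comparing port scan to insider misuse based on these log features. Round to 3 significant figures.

0.0371

The Bayes factor is the ratio of the joint likelihoods of the log feature pattern under the two hypotheses (using 1 − P(present | H) for each absent log feature).
  port scan: (1 − 0.07) × 0.29 × (1 − 0.87) × 0.18 = 0.006311
  insider misuse: (1 − 0.20) × 0.91 × (1 − 0.68) × 0.73 = 0.17006
Bayes factor = 0.006311 / 0.17006 ≈ 0.0371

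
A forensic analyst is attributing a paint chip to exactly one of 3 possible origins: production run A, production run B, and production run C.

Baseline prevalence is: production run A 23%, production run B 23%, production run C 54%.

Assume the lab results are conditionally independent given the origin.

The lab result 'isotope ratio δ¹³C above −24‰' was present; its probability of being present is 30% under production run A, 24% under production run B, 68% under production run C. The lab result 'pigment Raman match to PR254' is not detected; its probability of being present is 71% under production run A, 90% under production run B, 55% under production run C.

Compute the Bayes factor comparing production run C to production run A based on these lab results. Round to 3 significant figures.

The Bayes factor is the ratio of the joint likelihoods of the lab result pattern under the two hypotheses (using 1 − P(present | H) for each absent lab result).
  production run C: 0.68 × (1 − 0.55) = 0.306
  production run A: 0.30 × (1 − 0.71) = 0.087
Bayes factor = 0.306 / 0.087 ≈ 3.52

3.52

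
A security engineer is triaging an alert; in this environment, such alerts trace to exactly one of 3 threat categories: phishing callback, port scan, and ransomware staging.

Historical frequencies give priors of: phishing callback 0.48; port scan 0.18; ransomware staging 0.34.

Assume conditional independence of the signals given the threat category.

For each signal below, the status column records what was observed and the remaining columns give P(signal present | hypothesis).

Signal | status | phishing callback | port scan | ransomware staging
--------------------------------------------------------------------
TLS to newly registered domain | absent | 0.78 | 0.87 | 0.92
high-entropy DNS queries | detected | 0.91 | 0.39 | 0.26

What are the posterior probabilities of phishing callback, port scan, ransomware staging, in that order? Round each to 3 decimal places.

0.856, 0.081, 0.063

Multiply each prior by the joint likelihood of the signal pattern (using 1 − P(present | H) for each absent signal):
  phishing callback: 0.48 × (1 − 0.78) × 0.91 = 0.096096
  port scan: 0.18 × (1 − 0.87) × 0.39 = 0.009126
  ransomware staging: 0.34 × (1 − 0.92) × 0.26 = 0.007072
Marginal likelihood of the evidence = 0.11229.
P(phishing callback | evidence) = 0.096096 / 0.11229 ≈ 0.856
P(port scan | evidence) = 0.009126 / 0.11229 ≈ 0.081
P(ransomware staging | evidence) = 0.007072 / 0.11229 ≈ 0.063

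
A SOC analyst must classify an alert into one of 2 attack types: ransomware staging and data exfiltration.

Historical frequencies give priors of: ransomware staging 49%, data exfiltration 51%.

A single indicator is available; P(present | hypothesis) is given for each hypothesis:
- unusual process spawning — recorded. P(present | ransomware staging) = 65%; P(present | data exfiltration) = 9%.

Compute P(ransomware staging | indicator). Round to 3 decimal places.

0.874

For each hypothesis, the unnormalized posterior weight is prior × likelihood:
  ransomware staging: 0.49 × 0.65 = 0.3185
  data exfiltration: 0.51 × 0.09 = 0.0459
The unnormalized weights sum to 0.3644.
P(ransomware staging | evidence) = 0.3185 / 0.3644 ≈ 0.874.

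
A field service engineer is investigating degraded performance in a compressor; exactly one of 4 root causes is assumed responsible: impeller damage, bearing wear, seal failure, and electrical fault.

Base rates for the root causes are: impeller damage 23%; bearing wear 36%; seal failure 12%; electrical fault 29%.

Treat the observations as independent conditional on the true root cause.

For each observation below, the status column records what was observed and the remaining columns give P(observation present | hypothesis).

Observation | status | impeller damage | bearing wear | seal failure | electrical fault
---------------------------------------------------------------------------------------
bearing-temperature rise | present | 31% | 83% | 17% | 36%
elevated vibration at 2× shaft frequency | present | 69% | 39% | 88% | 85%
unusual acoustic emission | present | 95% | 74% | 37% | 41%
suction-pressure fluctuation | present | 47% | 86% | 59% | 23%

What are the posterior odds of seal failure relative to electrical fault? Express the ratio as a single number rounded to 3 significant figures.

Unnormalized posterior weight (prior times the observation likelihoods) for each of the two hypotheses:
  seal failure: 0.12 × 0.17 × 0.88 × 0.37 × 0.59 = 0.0039189
  electrical fault: 0.29 × 0.36 × 0.85 × 0.41 × 0.23 = 0.0083682
Posterior odds = 0.0039189 / 0.0083682 ≈ 0.468.

0.468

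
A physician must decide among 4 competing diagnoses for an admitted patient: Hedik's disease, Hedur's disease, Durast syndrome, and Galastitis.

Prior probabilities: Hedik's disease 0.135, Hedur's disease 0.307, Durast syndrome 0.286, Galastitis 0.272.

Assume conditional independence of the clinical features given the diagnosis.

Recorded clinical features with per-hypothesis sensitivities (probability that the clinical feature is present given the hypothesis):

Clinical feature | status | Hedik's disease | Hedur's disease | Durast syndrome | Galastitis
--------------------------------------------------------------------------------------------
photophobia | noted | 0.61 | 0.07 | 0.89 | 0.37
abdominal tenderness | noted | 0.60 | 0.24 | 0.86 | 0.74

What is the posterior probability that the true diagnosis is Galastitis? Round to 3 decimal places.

By Bayes' rule with conditional independence, the unnormalized weight for each hypothesis is prior × ∏ likelihoods:
  Hedik's disease: 0.135 × 0.61 × 0.60 = 0.04941
  Hedur's disease: 0.307 × 0.07 × 0.24 = 0.0051576
  Durast syndrome: 0.286 × 0.89 × 0.86 = 0.2189
  Galastitis: 0.272 × 0.37 × 0.74 = 0.074474
Marginal likelihood of the evidence = 0.34795.
P(Galastitis | evidence) = 0.074474 / 0.34795 ≈ 0.214.

0.214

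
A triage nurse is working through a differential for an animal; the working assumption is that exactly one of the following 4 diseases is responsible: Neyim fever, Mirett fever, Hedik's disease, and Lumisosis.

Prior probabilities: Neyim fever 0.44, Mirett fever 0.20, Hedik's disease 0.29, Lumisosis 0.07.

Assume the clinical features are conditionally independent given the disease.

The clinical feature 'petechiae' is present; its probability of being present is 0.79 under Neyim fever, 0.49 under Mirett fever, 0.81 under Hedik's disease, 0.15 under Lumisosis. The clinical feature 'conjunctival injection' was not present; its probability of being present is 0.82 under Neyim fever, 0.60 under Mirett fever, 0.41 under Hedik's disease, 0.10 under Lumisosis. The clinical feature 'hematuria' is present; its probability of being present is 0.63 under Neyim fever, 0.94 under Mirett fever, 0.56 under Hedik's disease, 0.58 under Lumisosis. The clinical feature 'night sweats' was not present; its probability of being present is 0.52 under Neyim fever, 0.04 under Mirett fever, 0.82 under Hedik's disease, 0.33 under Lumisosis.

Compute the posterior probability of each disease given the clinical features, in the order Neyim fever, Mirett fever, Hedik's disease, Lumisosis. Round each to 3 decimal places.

By Bayes' rule with conditional independence, the unnormalized weight for each hypothesis is prior × ∏ likelihoods (using 1 − P(present | H) for each absent clinical feature):
  Neyim fever: 0.44 × 0.79 × (1 − 0.82) × 0.63 × (1 − 0.52) = 0.018921
  Mirett fever: 0.20 × 0.49 × (1 − 0.60) × 0.94 × (1 − 0.04) = 0.035374
  Hedik's disease: 0.29 × 0.81 × (1 − 0.41) × 0.56 × (1 − 0.82) = 0.01397
  Lumisosis: 0.07 × 0.15 × (1 − 0.10) × 0.58 × (1 − 0.33) = 0.0036723
Marginal likelihood of the evidence = 0.071937.
P(Neyim fever | evidence) = 0.018921 / 0.071937 ≈ 0.263
P(Mirett fever | evidence) = 0.035374 / 0.071937 ≈ 0.492
P(Hedik's disease | evidence) = 0.01397 / 0.071937 ≈ 0.194
P(Lumisosis | evidence) = 0.0036723 / 0.071937 ≈ 0.051

0.263, 0.492, 0.194, 0.051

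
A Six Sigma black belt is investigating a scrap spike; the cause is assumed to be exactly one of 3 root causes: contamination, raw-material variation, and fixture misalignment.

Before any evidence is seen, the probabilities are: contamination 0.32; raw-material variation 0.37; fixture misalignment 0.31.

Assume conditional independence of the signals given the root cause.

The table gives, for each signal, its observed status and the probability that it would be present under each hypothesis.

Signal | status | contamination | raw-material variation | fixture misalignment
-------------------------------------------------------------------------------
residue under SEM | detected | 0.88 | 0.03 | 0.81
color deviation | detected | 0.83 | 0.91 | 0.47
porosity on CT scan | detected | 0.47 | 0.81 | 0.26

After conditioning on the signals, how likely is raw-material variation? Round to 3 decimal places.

By Bayes' rule with conditional independence, the unnormalized weight for each hypothesis is prior × ∏ likelihoods:
  contamination: 0.32 × 0.88 × 0.83 × 0.47 = 0.10985
  raw-material variation: 0.37 × 0.03 × 0.91 × 0.81 = 0.0081818
  fixture misalignment: 0.31 × 0.81 × 0.47 × 0.26 = 0.030684
The unnormalized weights sum to 0.14872.
P(raw-material variation | evidence) = 0.0081818 / 0.14872 ≈ 0.055.

0.055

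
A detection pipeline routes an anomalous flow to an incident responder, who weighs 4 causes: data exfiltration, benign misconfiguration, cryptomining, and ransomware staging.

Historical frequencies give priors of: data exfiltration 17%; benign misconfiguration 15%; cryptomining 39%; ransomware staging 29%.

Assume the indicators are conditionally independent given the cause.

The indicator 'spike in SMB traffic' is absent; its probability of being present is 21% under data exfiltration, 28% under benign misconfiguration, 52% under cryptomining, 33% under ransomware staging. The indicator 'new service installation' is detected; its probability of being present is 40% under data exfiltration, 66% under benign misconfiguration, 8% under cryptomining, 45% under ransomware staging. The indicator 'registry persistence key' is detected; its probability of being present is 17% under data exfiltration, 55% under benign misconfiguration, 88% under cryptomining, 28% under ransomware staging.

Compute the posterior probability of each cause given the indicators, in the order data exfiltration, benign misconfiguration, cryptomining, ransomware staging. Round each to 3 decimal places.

For each hypothesis, the unnormalized posterior weight is prior × product of the indicator likelihoods (using 1 − P(present | H) for each absent indicator):
  data exfiltration: 0.17 × (1 − 0.21) × 0.40 × 0.17 = 0.0091324
  benign misconfiguration: 0.15 × (1 − 0.28) × 0.66 × 0.55 = 0.039204
  cryptomining: 0.39 × (1 − 0.52) × 0.08 × 0.88 = 0.013179
  ransomware staging: 0.29 × (1 − 0.33) × 0.45 × 0.28 = 0.024482
Marginal likelihood of the evidence = 0.085997.
P(data exfiltration | evidence) = 0.0091324 / 0.085997 ≈ 0.106
P(benign misconfiguration | evidence) = 0.039204 / 0.085997 ≈ 0.456
P(cryptomining | evidence) = 0.013179 / 0.085997 ≈ 0.153
P(ransomware staging | evidence) = 0.024482 / 0.085997 ≈ 0.285

0.106, 0.456, 0.153, 0.285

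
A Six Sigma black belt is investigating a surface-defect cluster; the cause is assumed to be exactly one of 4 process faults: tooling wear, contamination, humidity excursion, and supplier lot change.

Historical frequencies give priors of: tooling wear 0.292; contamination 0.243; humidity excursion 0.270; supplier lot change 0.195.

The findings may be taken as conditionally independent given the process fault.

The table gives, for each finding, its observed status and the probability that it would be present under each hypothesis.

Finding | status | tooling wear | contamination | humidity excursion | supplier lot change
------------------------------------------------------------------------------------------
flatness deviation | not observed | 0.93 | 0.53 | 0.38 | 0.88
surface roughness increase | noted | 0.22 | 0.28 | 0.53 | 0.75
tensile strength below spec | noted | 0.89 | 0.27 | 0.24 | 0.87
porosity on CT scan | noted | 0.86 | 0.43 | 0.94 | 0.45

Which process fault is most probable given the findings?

Multiply each prior by the joint likelihood of the evidence pattern (using 1 − P(present | H) for each absent finding):
  tooling wear: 0.292 × (1 − 0.93) × 0.22 × 0.89 × 0.86 = 0.0034419
  contamination: 0.243 × (1 − 0.53) × 0.28 × 0.27 × 0.43 = 0.0037127
  humidity excursion: 0.270 × (1 − 0.38) × 0.53 × 0.24 × 0.94 = 0.020016
  supplier lot change: 0.195 × (1 − 0.88) × 0.75 × 0.87 × 0.45 = 0.0068708
Marginal likelihood of the evidence = 0.034041.
P(tooling wear | evidence) ≈ 0.0034419 / 0.034041 ≈ 0.101
P(contamination | evidence) ≈ 0.0037127 / 0.034041 ≈ 0.109
P(humidity excursion | evidence) ≈ 0.020016 / 0.034041 ≈ 0.588
P(supplier lot change | evidence) ≈ 0.0068708 / 0.034041 ≈ 0.202
The largest is 0.588, so humidity excursion is most probable.

humidity excursion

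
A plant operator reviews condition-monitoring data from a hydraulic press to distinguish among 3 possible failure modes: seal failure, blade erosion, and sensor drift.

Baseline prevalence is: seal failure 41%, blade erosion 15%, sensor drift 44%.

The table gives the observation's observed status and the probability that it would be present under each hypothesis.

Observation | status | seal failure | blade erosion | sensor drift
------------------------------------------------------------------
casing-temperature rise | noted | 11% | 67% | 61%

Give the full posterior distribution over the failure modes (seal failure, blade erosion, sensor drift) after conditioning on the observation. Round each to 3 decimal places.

0.109, 0.243, 0.648

By Bayes' rule, the unnormalized weight for each hypothesis is prior × likelihood:
  seal failure: 0.41 × 0.11 = 0.0451
  blade erosion: 0.15 × 0.67 = 0.1005
  sensor drift: 0.44 × 0.61 = 0.2684
Marginal likelihood of the evidence = 0.414.
P(seal failure | evidence) = 0.0451 / 0.414 ≈ 0.109
P(blade erosion | evidence) = 0.1005 / 0.414 ≈ 0.243
P(sensor drift | evidence) = 0.2684 / 0.414 ≈ 0.648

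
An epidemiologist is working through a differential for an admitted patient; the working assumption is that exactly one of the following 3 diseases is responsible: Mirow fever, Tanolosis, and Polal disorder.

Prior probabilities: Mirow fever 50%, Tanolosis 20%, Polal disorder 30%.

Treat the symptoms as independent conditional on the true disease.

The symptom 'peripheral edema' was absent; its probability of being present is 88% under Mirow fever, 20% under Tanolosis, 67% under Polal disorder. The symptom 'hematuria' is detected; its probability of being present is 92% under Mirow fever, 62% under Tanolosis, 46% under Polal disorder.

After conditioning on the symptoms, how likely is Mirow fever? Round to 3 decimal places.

By Bayes' rule with conditional independence, the unnormalized weight for each hypothesis is prior × ∏ likelihoods (using 1 − P(present | H) for each absent symptom):
  Mirow fever: 0.50 × (1 − 0.88) × 0.92 = 0.0552
  Tanolosis: 0.20 × (1 − 0.20) × 0.62 = 0.0992
  Polal disorder: 0.30 × (1 − 0.67) × 0.46 = 0.04554
Marginal likelihood of the evidence = 0.19994.
P(Mirow fever | evidence) = 0.0552 / 0.19994 ≈ 0.276.

0.276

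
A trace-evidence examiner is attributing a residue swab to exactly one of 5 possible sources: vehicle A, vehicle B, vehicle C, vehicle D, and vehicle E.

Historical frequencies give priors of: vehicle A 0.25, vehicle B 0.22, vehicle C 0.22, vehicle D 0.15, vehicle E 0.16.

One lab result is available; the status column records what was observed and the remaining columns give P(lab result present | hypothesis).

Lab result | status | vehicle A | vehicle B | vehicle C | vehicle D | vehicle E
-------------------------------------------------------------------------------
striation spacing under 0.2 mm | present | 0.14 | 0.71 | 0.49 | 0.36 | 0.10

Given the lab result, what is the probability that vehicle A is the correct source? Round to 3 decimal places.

Multiply each prior by the likelihood of the lab result:
  vehicle A: 0.25 × 0.14 = 0.035
  vehicle B: 0.22 × 0.71 = 0.1562
  vehicle C: 0.22 × 0.49 = 0.1078
  vehicle D: 0.15 × 0.36 = 0.054
  vehicle E: 0.16 × 0.10 = 0.016
Normalizing constant Z = 0.035 + 0.1562 + 0.1078 + 0.054 + 0.016 = 0.369.
P(vehicle A | evidence) = 0.035 / 0.369 ≈ 0.095.

0.095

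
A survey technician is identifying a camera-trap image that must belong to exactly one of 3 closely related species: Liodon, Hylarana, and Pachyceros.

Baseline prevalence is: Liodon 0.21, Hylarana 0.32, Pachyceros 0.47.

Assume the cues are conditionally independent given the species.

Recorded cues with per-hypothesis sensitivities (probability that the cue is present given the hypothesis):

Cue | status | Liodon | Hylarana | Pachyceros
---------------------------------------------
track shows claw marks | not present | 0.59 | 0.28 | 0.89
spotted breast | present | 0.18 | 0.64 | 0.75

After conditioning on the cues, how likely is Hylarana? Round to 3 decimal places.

Multiply each prior by the joint likelihood of the cue pattern (using 1 − P(present | H) for each absent cue):
  Liodon: 0.21 × (1 − 0.59) × 0.18 = 0.015498
  Hylarana: 0.32 × (1 − 0.28) × 0.64 = 0.14746
  Pachyceros: 0.47 × (1 − 0.89) × 0.75 = 0.038775
The unnormalized weights sum to 0.20173.
P(Hylarana | evidence) = 0.14746 / 0.20173 ≈ 0.731.

0.731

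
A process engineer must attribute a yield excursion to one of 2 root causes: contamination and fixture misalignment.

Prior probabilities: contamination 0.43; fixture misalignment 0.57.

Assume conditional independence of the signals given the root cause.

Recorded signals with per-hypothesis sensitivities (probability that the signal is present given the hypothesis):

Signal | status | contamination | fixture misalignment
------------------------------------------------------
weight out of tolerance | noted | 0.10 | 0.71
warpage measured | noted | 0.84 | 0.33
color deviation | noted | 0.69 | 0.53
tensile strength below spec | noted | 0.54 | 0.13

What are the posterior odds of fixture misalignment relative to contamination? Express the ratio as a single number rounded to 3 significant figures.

0.684

Unnormalized posterior weight (prior times the signal likelihoods) for each of the two hypotheses:
  fixture misalignment: 0.57 × 0.71 × 0.33 × 0.53 × 0.13 = 0.0092017
  contamination: 0.43 × 0.10 × 0.84 × 0.69 × 0.54 = 0.013458
Posterior odds = 0.0092017 / 0.013458 ≈ 0.684.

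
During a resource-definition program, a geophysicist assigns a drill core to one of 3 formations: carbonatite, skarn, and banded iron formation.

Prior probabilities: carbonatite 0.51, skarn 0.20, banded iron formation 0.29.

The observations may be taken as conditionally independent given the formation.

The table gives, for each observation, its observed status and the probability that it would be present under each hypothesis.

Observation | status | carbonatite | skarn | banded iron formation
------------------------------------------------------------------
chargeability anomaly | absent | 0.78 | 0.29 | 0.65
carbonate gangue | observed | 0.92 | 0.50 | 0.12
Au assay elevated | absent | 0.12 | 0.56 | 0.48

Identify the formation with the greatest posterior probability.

For each hypothesis, the unnormalized posterior weight is prior × product of the observation likelihoods (using 1 − P(present | H) for each absent observation):
  carbonatite: 0.51 × (1 − 0.78) × 0.92 × (1 − 0.12) = 0.090837
  skarn: 0.20 × (1 − 0.29) × 0.50 × (1 − 0.56) = 0.03124
  banded iron formation: 0.29 × (1 − 0.65) × 0.12 × (1 − 0.48) = 0.0063336
The unnormalized weights sum to 0.12841.
P(carbonatite | evidence) ≈ 0.090837 / 0.12841 ≈ 0.707
P(skarn | evidence) ≈ 0.03124 / 0.12841 ≈ 0.243
P(banded iron formation | evidence) ≈ 0.0063336 / 0.12841 ≈ 0.049
The largest is 0.707, so carbonatite is most probable.

carbonatite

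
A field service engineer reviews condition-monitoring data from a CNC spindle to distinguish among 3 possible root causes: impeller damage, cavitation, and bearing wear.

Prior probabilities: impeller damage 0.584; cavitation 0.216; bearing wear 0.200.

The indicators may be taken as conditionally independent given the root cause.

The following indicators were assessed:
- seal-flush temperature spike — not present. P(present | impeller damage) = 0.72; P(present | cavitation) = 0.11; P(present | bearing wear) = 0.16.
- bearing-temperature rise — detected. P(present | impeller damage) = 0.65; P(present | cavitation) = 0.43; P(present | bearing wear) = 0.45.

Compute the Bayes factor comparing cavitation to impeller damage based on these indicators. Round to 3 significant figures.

Take the product of per-indicator likelihoods under each hypothesis (using 1 − P(present | H) for each absent indicator), then divide.
  cavitation: (1 − 0.11) × 0.43 = 0.3827
  impeller damage: (1 − 0.72) × 0.65 = 0.182
Bayes factor = 0.3827 / 0.182 ≈ 2.10

2.10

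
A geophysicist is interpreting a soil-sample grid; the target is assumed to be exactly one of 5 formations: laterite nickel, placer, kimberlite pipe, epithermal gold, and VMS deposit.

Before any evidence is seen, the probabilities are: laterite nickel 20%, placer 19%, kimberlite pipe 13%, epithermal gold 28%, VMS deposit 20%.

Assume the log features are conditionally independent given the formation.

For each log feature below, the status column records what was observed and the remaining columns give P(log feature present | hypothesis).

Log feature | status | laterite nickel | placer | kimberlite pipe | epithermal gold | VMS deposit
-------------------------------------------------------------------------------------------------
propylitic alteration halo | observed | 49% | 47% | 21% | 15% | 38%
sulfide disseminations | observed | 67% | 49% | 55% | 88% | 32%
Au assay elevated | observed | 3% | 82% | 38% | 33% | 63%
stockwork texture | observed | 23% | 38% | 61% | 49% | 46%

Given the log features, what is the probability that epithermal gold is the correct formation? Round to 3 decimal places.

0.195

For each hypothesis, the unnormalized posterior weight is prior × product of the log feature likelihoods:
  laterite nickel: 0.20 × 0.49 × 0.67 × 0.03 × 0.23 = 0.00045305
  placer: 0.19 × 0.47 × 0.49 × 0.82 × 0.38 = 0.013635
  kimberlite pipe: 0.13 × 0.21 × 0.55 × 0.38 × 0.61 = 0.0034805
  epithermal gold: 0.28 × 0.15 × 0.88 × 0.33 × 0.49 = 0.0059764
  VMS deposit: 0.20 × 0.38 × 0.32 × 0.63 × 0.46 = 0.0070479
The unnormalized weights sum to 0.030593.
P(epithermal gold | evidence) = 0.0059764 / 0.030593 ≈ 0.195.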